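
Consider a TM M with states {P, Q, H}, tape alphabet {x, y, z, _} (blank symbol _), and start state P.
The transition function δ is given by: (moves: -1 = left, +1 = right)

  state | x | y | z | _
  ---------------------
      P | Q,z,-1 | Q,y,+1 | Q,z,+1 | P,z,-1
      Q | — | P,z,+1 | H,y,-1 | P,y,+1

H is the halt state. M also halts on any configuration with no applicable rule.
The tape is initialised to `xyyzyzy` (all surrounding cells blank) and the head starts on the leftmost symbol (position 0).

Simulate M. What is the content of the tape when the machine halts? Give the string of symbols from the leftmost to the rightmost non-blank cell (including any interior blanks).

P | _[x]yyzyzy   read x → write z, move -1, go to Q
Q | [_]zyyzyzy   read _ → write y, move +1, go to P
P | y[z]yyzyzy   read z → write z, move +1, go to Q
Q | yz[y]yzyzy   read y → write z, move +1, go to P
P | yzz[y]zyzy   read y → write y, move +1, go to Q
Q | yzzy[z]yzy   read z → write y, move -1, go to H
H | yzz[y]yyzy
The non-blank tape span at halt is yzzyyyzy.

yzzyyyzy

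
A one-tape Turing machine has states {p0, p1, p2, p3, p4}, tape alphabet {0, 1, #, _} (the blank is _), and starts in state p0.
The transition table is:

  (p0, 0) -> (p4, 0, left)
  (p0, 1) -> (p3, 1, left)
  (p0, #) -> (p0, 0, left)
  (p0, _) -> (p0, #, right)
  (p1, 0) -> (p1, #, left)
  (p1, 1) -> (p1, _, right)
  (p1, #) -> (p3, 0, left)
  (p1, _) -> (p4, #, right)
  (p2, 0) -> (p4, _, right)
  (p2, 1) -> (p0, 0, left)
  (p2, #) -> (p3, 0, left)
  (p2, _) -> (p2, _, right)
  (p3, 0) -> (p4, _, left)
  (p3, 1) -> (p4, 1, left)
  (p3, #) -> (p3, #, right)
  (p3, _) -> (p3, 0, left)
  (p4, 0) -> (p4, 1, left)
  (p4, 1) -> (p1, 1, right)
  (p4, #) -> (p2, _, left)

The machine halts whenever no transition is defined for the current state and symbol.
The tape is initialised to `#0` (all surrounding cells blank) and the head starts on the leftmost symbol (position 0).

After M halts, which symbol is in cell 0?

state=p0 head=0 tape=__[#]0   (p0,#)→(p0,0,left)
state=p0 head=-1 tape=_[_]00   (p0,_)→(p0,#,right)
state=p0 head=0 tape=_#[0]0   (p0,0)→(p4,0,left)
state=p4 head=-1 tape=_[#]00   (p4,#)→(p2,_,left)
state=p2 head=-2 tape=[_]_00   (p2,_)→(p2,_,right)
state=p2 head=-1 tape=_[_]00   (p2,_)→(p2,_,right)
state=p2 head=0 tape=__[0]0   (p2,0)→(p4,_,right)
state=p4 head=1 tape=___[0]   (p4,0)→(p4,1,left)
state=p4 head=0 tape=__[_]1
Cell 0 holds _ when M halts.

_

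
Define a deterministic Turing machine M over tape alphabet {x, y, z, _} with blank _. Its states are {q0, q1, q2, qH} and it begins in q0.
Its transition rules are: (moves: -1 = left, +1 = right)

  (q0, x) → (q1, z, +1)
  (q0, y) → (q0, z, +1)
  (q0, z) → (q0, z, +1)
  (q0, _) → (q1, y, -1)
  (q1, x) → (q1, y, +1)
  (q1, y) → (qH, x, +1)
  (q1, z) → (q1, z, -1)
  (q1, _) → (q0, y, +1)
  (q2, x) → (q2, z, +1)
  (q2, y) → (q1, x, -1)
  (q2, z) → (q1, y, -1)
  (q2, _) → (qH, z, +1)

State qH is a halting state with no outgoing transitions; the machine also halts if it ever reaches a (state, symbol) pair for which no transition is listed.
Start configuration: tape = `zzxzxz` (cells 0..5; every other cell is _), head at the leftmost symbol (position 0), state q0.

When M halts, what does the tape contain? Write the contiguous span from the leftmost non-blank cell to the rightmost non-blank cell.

q0 | _[z]zxzxz   read z → write z, move +1, go to q0
q0 | _z[z]xzxz   read z → write z, move +1, go to q0
q0 | _zz[x]zxz   read x → write z, move +1, go to q1
q1 | _zzz[z]xz   read z → write z, move -1, go to q1
q1 | _zz[z]zxz   read z → write z, move -1, go to q1
q1 | _z[z]zzxz   read z → write z, move -1, go to q1
q1 | _[z]zzzxz   read z → write z, move -1, go to q1
q1 | [_]zzzzxz   read _ → write y, move +1, go to q0
q0 | y[z]zzzxz   read z → write z, move +1, go to q0
q0 | yz[z]zzxz   read z → write z, move +1, go to q0
q0 | yzz[z]zxz   read z → write z, move +1, go to q0
q0 | yzzz[z]xz   read z → write z, move +1, go to q0
q0 | yzzzz[x]z   read x → write z, move +1, go to q1
q1 | yzzzzz[z]   read z → write z, move -1, go to q1
q1 | yzzzz[z]z   read z → write z, move -1, go to q1
q1 | yzzz[z]zz   read z → write z, move -1, go to q1
q1 | yzz[z]zzz   read z → write z, move -1, go to q1
q1 | yz[z]zzzz   read z → write z, move -1, go to q1
q1 | y[z]zzzzz   read z → write z, move -1, go to q1
q1 | [y]zzzzzz   read y → write x, move +1, go to qH
qH | x[z]zzzzz
The non-blank tape span at halt is xzzzzzz.

xzzzzzz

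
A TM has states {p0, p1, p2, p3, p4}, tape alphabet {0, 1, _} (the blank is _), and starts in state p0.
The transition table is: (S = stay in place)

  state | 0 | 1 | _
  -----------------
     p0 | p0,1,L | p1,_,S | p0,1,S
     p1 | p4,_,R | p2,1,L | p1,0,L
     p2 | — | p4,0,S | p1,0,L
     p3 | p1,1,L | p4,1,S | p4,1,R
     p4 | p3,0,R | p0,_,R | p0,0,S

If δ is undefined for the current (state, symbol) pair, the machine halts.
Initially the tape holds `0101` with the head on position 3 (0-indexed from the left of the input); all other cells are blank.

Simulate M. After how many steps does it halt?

state=p0 head=3 tape=010[1]____   (p0,1)→(p1,_,S)
state=p1 head=3 tape=010[_]____   (p1,_)→(p1,0,L)
state=p1 head=2 tape=01[0]0____   (p1,0)→(p4,_,R)
state=p4 head=3 tape=01_[0]____   (p4,0)→(p3,0,R)
state=p3 head=4 tape=01_0[_]___   (p3,_)→(p4,1,R)
state=p4 head=5 tape=01_01[_]__   (p4,_)→(p0,0,S)
state=p0 head=5 tape=01_01[0]__   (p0,0)→(p0,1,L)
state=p0 head=4 tape=01_0[1]1__   (p0,1)→(p1,_,S)
state=p1 head=4 tape=01_0[_]1__   (p1,_)→(p1,0,L)
state=p1 head=3 tape=01_[0]01__   (p1,0)→(p4,_,R)
state=p4 head=4 tape=01__[0]1__   (p4,0)→(p3,0,R)
state=p3 head=5 tape=01__0[1]__   (p3,1)→(p4,1,S)
state=p4 head=5 tape=01__0[1]__   (p4,1)→(p0,_,R)
state=p0 head=6 tape=01__0_[_]_   (p0,_)→(p0,1,S)
state=p0 head=6 tape=01__0_[1]_   (p0,1)→(p1,_,S)
state=p1 head=6 tape=01__0_[_]_   (p1,_)→(p1,0,L)
state=p1 head=5 tape=01__0[_]0_   (p1,_)→(p1,0,L)
state=p1 head=4 tape=01__[0]00_   (p1,0)→(p4,_,R)
state=p4 head=5 tape=01___[0]0_   (p4,0)→(p3,0,R)
state=p3 head=6 tape=01___0[0]_   (p3,0)→(p1,1,L)
state=p1 head=5 tape=01___[0]1_   (p1,0)→(p4,_,R)
state=p4 head=6 tape=01____[1]_   (p4,1)→(p0,_,R)
state=p0 head=7 tape=01_____[_]   (p0,_)→(p0,1,S)
state=p0 head=7 tape=01_____[1]   (p0,1)→(p1,_,S)
state=p1 head=7 tape=01_____[_]   (p1,_)→(p1,0,L)
state=p1 head=6 tape=01____[_]0   (p1,_)→(p1,0,L)
state=p1 head=5 tape=01___[_]00   (p1,_)→(p1,0,L)
state=p1 head=4 tape=01__[_]000   (p1,_)→(p1,0,L)
state=p1 head=3 tape=01_[_]0000   (p1,_)→(p1,0,L)
state=p1 head=2 tape=01[_]00000   (p1,_)→(p1,0,L)
state=p1 head=1 tape=0[1]000000   (p1,1)→(p2,1,L)
state=p2 head=0 tape=[0]1000000
M halts after 31 transitions.

31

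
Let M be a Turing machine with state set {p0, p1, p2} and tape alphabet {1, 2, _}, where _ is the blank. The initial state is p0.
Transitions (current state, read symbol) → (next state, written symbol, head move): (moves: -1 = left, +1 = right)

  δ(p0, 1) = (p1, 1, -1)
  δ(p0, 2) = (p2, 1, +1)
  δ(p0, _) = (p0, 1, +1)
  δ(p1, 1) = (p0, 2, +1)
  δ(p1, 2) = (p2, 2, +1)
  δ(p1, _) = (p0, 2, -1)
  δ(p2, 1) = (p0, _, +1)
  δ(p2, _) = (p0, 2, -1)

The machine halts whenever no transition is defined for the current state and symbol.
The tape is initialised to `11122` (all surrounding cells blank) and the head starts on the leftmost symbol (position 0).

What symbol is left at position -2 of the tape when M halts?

state=p0 head=0 tape=__[1]1122   (p0,1)→(p1,1,-1)
state=p1 head=-1 tape=_[_]11122   (p1,_)→(p0,2,-1)
state=p0 head=-2 tape=[_]211122   (p0,_)→(p0,1,+1)
state=p0 head=-1 tape=1[2]11122   (p0,2)→(p2,1,+1)
state=p2 head=0 tape=11[1]1122   (p2,1)→(p0,_,+1)
state=p0 head=1 tape=11_[1]122   (p0,1)→(p1,1,-1)
state=p1 head=0 tape=11[_]1122   (p1,_)→(p0,2,-1)
state=p0 head=-1 tape=1[1]21122   (p0,1)→(p1,1,-1)
state=p1 head=-2 tape=[1]121122   (p1,1)→(p0,2,+1)
state=p0 head=-1 tape=2[1]21122   (p0,1)→(p1,1,-1)
state=p1 head=-2 tape=[2]121122   (p1,2)→(p2,2,+1)
state=p2 head=-1 tape=2[1]21122   (p2,1)→(p0,_,+1)
state=p0 head=0 tape=2_[2]1122   (p0,2)→(p2,1,+1)
state=p2 head=1 tape=2_1[1]122   (p2,1)→(p0,_,+1)
state=p0 head=2 tape=2_1_[1]22   (p0,1)→(p1,1,-1)
state=p1 head=1 tape=2_1[_]122   (p1,_)→(p0,2,-1)
state=p0 head=0 tape=2_[1]2122   (p0,1)→(p1,1,-1)
state=p1 head=-1 tape=2[_]12122   (p1,_)→(p0,2,-1)
state=p0 head=-2 tape=[2]212122   (p0,2)→(p2,1,+1)
state=p2 head=-1 tape=1[2]12122
Cell -2 holds 1 when M halts.

1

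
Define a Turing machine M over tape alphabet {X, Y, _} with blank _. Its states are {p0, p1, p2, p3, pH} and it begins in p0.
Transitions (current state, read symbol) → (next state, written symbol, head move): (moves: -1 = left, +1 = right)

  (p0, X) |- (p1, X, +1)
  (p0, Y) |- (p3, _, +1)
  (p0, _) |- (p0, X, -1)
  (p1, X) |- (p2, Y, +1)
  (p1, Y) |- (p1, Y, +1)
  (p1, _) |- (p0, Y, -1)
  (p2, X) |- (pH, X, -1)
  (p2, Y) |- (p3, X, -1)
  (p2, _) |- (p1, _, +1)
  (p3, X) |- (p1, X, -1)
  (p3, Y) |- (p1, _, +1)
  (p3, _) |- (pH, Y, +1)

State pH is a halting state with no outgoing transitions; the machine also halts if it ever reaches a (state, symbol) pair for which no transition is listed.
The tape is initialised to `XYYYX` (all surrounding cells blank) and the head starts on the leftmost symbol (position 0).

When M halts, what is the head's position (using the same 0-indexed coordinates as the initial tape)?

state=p0 head=0 tape=[X]YYYX____   (p0,X)→(p1,X,+1)
state=p1 head=1 tape=X[Y]YYX____   (p1,Y)→(p1,Y,+1)
state=p1 head=2 tape=XY[Y]YX____   (p1,Y)→(p1,Y,+1)
state=p1 head=3 tape=XYY[Y]X____   (p1,Y)→(p1,Y,+1)
state=p1 head=4 tape=XYYY[X]____   (p1,X)→(p2,Y,+1)
state=p2 head=5 tape=XYYYY[_]___   (p2,_)→(p1,_,+1)
state=p1 head=6 tape=XYYYY_[_]__   (p1,_)→(p0,Y,-1)
state=p0 head=5 tape=XYYYY[_]Y__   (p0,_)→(p0,X,-1)
state=p0 head=4 tape=XYYY[Y]XY__   (p0,Y)→(p3,_,+1)
state=p3 head=5 tape=XYYY_[X]Y__   (p3,X)→(p1,X,-1)
state=p1 head=4 tape=XYYY[_]XY__   (p1,_)→(p0,Y,-1)
state=p0 head=3 tape=XYY[Y]YXY__   (p0,Y)→(p3,_,+1)
state=p3 head=4 tape=XYY_[Y]XY__   (p3,Y)→(p1,_,+1)
state=p1 head=5 tape=XYY__[X]Y__   (p1,X)→(p2,Y,+1)
state=p2 head=6 tape=XYY__Y[Y]__   (p2,Y)→(p3,X,-1)
state=p3 head=5 tape=XYY__[Y]X__   (p3,Y)→(p1,_,+1)
state=p1 head=6 tape=XYY___[X]__   (p1,X)→(p2,Y,+1)
state=p2 head=7 tape=XYY___Y[_]_   (p2,_)→(p1,_,+1)
state=p1 head=8 tape=XYY___Y_[_]   (p1,_)→(p0,Y,-1)
state=p0 head=7 tape=XYY___Y[_]Y   (p0,_)→(p0,X,-1)
state=p0 head=6 tape=XYY___[Y]XY   (p0,Y)→(p3,_,+1)
state=p3 head=7 tape=XYY____[X]Y   (p3,X)→(p1,X,-1)
state=p1 head=6 tape=XYY___[_]XY   (p1,_)→(p0,Y,-1)
state=p0 head=5 tape=XYY__[_]YXY   (p0,_)→(p0,X,-1)
state=p0 head=4 tape=XYY_[_]XYXY   (p0,_)→(p0,X,-1)
state=p0 head=3 tape=XYY[_]XXYXY   (p0,_)→(p0,X,-1)
state=p0 head=2 tape=XY[Y]XXXYXY   (p0,Y)→(p3,_,+1)
state=p3 head=3 tape=XY_[X]XXYXY   (p3,X)→(p1,X,-1)
state=p1 head=2 tape=XY[_]XXXYXY   (p1,_)→(p0,Y,-1)
state=p0 head=1 tape=X[Y]YXXXYXY   (p0,Y)→(p3,_,+1)
state=p3 head=2 tape=X_[Y]XXXYXY   (p3,Y)→(p1,_,+1)
state=p1 head=3 tape=X__[X]XXYXY   (p1,X)→(p2,Y,+1)
state=p2 head=4 tape=X__Y[X]XYXY   (p2,X)→(pH,X,-1)
state=pH head=3 tape=X__[Y]XXYXY
At halt the head is at cell 3.

3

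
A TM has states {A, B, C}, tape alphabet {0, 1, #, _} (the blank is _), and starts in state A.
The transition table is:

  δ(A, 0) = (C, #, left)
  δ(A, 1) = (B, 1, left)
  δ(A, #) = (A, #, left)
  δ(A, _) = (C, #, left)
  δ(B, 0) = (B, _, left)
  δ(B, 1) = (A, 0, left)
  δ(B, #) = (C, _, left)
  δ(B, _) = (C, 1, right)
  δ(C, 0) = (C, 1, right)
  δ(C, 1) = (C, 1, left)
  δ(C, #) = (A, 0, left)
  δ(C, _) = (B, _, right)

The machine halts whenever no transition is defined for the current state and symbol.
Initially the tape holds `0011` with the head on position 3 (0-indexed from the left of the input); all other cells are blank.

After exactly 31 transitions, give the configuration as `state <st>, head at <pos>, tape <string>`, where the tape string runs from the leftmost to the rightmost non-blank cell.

state C, head at -4, tape 1111001

A | ____001[1]   read 1 → write 1, move left, go to B
B | ____00[1]1   read 1 → write 0, move left, go to A
A | ____0[0]01   read 0 → write #, move left, go to C
C | ____[0]#01   read 0 → write 1, move right, go to C
C | ____1[#]01   read # → write 0, move left, go to A
A | ____[1]001   read 1 → write 1, move left, go to B
B | ___[_]1001   read _ → write 1, move right, go to C
C | ___1[1]001   read 1 → write 1, move left, go to C
C | ___[1]1001   read 1 → write 1, move left, go to C
C | __[_]11001   read _ → write _, move right, go to B
B | ___[1]1001   read 1 → write 0, move left, go to A
A | __[_]01001   read _ → write #, move left, go to C
C | _[_]#01001   read _ → write _, move right, go to B
B | __[#]01001   read # → write _, move left, go to C
C | _[_]_01001   read _ → write _, move right, go to B
B | __[_]01001   read _ → write 1, move right, go to C
C | __1[0]1001   read 0 → write 1, move right, go to C
C | __11[1]001   read 1 → write 1, move left, go to C
C | __1[1]1001   read 1 → write 1, move left, go to C
C | __[1]11001   read 1 → write 1, move left, go to C
C | _[_]111001   read _ → write _, move right, go to B
B | __[1]11001   read 1 → write 0, move left, go to A
A | _[_]011001   read _ → write #, move left, go to C
C | [_]#011001   read _ → write _, move right, go to B
B | _[#]011001   read # → write _, move left, go to C
C | [_]_011001   read _ → write _, move right, go to B
B | _[_]011001   read _ → write 1, move right, go to C
C | _1[0]11001   read 0 → write 1, move right, go to C
C | _11[1]1001   read 1 → write 1, move left, go to C
C | _1[1]11001   read 1 → write 1, move left, go to C
C | _[1]111001   read 1 → write 1, move left, go to C
C | [_]1111001
After 31 steps: state C, head at -4, tape 1111001.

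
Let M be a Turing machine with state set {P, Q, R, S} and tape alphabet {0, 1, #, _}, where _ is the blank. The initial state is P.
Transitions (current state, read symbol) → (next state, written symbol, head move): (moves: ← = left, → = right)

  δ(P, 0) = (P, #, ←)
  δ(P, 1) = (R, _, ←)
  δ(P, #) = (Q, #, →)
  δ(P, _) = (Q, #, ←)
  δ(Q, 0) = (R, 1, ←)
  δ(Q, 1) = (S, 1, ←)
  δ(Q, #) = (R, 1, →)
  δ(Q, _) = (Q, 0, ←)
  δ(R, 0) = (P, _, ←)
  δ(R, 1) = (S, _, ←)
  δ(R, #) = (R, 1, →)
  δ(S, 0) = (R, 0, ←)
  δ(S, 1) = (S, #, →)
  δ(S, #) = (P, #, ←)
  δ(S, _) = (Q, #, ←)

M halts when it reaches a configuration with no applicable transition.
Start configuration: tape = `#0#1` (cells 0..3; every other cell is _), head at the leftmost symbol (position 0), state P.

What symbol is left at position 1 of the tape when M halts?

P | [#]0#1_   read # → write #, move →, go to Q
Q | #[0]#1_   read 0 → write 1, move ←, go to R
R | [#]1#1_   read # → write 1, move →, go to R
R | 1[1]#1_   read 1 → write _, move ←, go to S
S | [1]_#1_   read 1 → write #, move →, go to S
S | #[_]#1_   read _ → write #, move ←, go to Q
Q | [#]##1_   read # → write 1, move →, go to R
R | 1[#]#1_   read # → write 1, move →, go to R
R | 11[#]1_   read # → write 1, move →, go to R
R | 111[1]_   read 1 → write _, move ←, go to S
S | 11[1]__   read 1 → write #, move →, go to S
S | 11#[_]_   read _ → write #, move ←, go to Q
Q | 11[#]#_   read # → write 1, move →, go to R
R | 111[#]_   read # → write 1, move →, go to R
R | 1111[_]
Cell 1 holds 1 when M halts.

1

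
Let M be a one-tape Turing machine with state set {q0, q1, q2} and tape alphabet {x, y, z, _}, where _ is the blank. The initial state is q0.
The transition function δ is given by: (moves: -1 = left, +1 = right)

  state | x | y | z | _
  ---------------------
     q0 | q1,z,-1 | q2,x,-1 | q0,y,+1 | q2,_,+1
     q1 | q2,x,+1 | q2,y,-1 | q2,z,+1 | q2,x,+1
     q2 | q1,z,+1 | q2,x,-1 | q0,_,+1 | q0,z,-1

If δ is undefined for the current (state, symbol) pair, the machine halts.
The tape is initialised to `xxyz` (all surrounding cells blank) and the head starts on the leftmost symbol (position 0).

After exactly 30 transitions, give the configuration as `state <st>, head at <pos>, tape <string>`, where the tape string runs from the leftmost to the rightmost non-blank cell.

state q1, head at -4, tape zzyzxzz

q0 | ____[x]xyz   read x → write z, move -1, go to q1
q1 | ___[_]zxyz   read _ → write x, move +1, go to q2
q2 | ___x[z]xyz   read z → write _, move +1, go to q0
q0 | ___x_[x]yz   read x → write z, move -1, go to q1
q1 | ___x[_]zyz   read _ → write x, move +1, go to q2
q2 | ___xx[z]yz   read z → write _, move +1, go to q0
q0 | ___xx_[y]z   read y → write x, move -1, go to q2
q2 | ___xx[_]xz   read _ → write z, move -1, go to q0
q0 | ___x[x]zxz   read x → write z, move -1, go to q1
q1 | ___[x]zzxz   read x → write x, move +1, go to q2
q2 | ___x[z]zxz   read z → write _, move +1, go to q0
q0 | ___x_[z]xz   read z → write y, move +1, go to q0
q0 | ___x_y[x]z   read x → write z, move -1, go to q1
q1 | ___x_[y]zz   read y → write y, move -1, go to q2
q2 | ___x[_]yzz   read _ → write z, move -1, go to q0
q0 | ___[x]zyzz   read x → write z, move -1, go to q1
q1 | __[_]zzyzz   read _ → write x, move +1, go to q2
q2 | __x[z]zyzz   read z → write _, move +1, go to q0
q0 | __x_[z]yzz   read z → write y, move +1, go to q0
q0 | __x_y[y]zz   read y → write x, move -1, go to q2
q2 | __x_[y]xzz   read y → write x, move -1, go to q2
q2 | __x[_]xxzz   read _ → write z, move -1, go to q0
q0 | __[x]zxxzz   read x → write z, move -1, go to q1
q1 | _[_]zzxxzz   read _ → write x, move +1, go to q2
q2 | _x[z]zxxzz   read z → write _, move +1, go to q0
q0 | _x_[z]xxzz   read z → write y, move +1, go to q0
q0 | _x_y[x]xzz   read x → write z, move -1, go to q1
q1 | _x_[y]zxzz   read y → write y, move -1, go to q2
q2 | _x[_]yzxzz   read _ → write z, move -1, go to q0
q0 | _[x]zyzxzz   read x → write z, move -1, go to q1
q1 | [_]zzyzxzz
After 30 steps: state q1, head at -4, tape zzyzxzz.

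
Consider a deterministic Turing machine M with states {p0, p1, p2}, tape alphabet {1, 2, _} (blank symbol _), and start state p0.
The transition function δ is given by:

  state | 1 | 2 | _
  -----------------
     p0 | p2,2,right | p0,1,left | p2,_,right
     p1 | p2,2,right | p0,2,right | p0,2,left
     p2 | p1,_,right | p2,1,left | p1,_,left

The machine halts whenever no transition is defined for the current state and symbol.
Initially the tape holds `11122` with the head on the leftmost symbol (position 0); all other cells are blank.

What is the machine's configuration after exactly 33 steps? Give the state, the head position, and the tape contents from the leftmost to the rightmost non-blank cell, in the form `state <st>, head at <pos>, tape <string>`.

state p0, head at 5, tape 2___22

p0 | _[1]1122___   read 1 → write 2, move right, go to p2
p2 | _2[1]122___   read 1 → write _, move right, go to p1
p1 | _2_[1]22___   read 1 → write 2, move right, go to p2
p2 | _2_2[2]2___   read 2 → write 1, move left, go to p2
p2 | _2_[2]12___   read 2 → write 1, move left, go to p2
p2 | _2[_]112___   read _ → write _, move left, go to p1
p1 | _[2]_112___   read 2 → write 2, move right, go to p0
p0 | _2[_]112___   read _ → write _, move right, go to p2
p2 | _2_[1]12___   read 1 → write _, move right, go to p1
p1 | _2__[1]2___   read 1 → write 2, move right, go to p2
p2 | _2__2[2]___   read 2 → write 1, move left, go to p2
p2 | _2__[2]1___   read 2 → write 1, move left, go to p2
p2 | _2_[_]11___   read _ → write _, move left, go to p1
p1 | _2[_]_11___   read _ → write 2, move left, go to p0
p0 | _[2]2_11___   read 2 → write 1, move left, go to p0
p0 | [_]12_11___   read _ → write _, move right, go to p2
p2 | _[1]2_11___   read 1 → write _, move right, go to p1
p1 | __[2]_11___   read 2 → write 2, move right, go to p0
p0 | __2[_]11___   read _ → write _, move right, go to p2
p2 | __2_[1]1___   read 1 → write _, move right, go to p1
p1 | __2__[1]___   read 1 → write 2, move right, go to p2
p2 | __2__2[_]__   read _ → write _, move left, go to p1
p1 | __2__[2]___   read 2 → write 2, move right, go to p0
p0 | __2__2[_]__   read _ → write _, move right, go to p2
p2 | __2__2_[_]_   read _ → write _, move left, go to p1
p1 | __2__2[_]__   read _ → write 2, move left, go to p0
p0 | __2__[2]2__   read 2 → write 1, move left, go to p0
p0 | __2_[_]12__   read _ → write _, move right, go to p2
p2 | __2__[1]2__   read 1 → write _, move right, go to p1
p1 | __2___[2]__   read 2 → write 2, move right, go to p0
p0 | __2___2[_]_   read _ → write _, move right, go to p2
p2 | __2___2_[_]   read _ → write _, move left, go to p1
p1 | __2___2[_]_   read _ → write 2, move left, go to p0
p0 | __2___[2]2_
After 33 steps: state p0, head at 5, tape 2___22.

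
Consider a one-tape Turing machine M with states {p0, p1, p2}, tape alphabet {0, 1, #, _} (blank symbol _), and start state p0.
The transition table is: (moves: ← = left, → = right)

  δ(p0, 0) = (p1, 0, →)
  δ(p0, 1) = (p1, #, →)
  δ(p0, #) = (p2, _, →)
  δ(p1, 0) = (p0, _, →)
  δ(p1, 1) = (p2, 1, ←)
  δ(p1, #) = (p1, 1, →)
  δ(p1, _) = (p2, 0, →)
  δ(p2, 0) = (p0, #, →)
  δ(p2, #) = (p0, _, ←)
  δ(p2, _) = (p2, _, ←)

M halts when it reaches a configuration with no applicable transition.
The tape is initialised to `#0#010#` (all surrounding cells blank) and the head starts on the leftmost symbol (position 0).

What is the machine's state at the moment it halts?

state=p0 head=0 tape=[#]0#010#_   (p0,#)→(p2,_,→)
state=p2 head=1 tape=_[0]#010#_   (p2,0)→(p0,#,→)
state=p0 head=2 tape=_#[#]010#_   (p0,#)→(p2,_,→)
state=p2 head=3 tape=_#_[0]10#_   (p2,0)→(p0,#,→)
state=p0 head=4 tape=_#_#[1]0#_   (p0,1)→(p1,#,→)
state=p1 head=5 tape=_#_##[0]#_   (p1,0)→(p0,_,→)
state=p0 head=6 tape=_#_##_[#]_   (p0,#)→(p2,_,→)
state=p2 head=7 tape=_#_##__[_]   (p2,_)→(p2,_,←)
state=p2 head=6 tape=_#_##_[_]_   (p2,_)→(p2,_,←)
state=p2 head=5 tape=_#_##[_]__   (p2,_)→(p2,_,←)
state=p2 head=4 tape=_#_#[#]___   (p2,#)→(p0,_,←)
state=p0 head=3 tape=_#_[#]____   (p0,#)→(p2,_,→)
state=p2 head=4 tape=_#__[_]___   (p2,_)→(p2,_,←)
state=p2 head=3 tape=_#_[_]____   (p2,_)→(p2,_,←)
state=p2 head=2 tape=_#[_]_____   (p2,_)→(p2,_,←)
state=p2 head=1 tape=_[#]______   (p2,#)→(p0,_,←)
state=p0 head=0 tape=[_]_______
No transition is defined for (p0, _); M halts in state p0.

p0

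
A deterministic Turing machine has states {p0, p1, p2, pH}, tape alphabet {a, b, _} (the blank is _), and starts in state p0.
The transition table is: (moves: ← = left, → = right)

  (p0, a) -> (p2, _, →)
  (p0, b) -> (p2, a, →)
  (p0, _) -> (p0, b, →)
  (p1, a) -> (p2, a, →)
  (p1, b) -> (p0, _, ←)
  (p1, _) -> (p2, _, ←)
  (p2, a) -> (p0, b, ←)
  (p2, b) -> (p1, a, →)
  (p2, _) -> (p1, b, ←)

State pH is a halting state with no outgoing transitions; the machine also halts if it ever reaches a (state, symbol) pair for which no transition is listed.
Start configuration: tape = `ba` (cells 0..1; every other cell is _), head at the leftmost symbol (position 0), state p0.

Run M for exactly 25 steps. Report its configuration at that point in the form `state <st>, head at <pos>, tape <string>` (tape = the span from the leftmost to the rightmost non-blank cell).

state p2, head at 3, tape bb_b

p0 | [b]a___   read b → write a, move →, go to p2
p2 | a[a]___   read a → write b, move ←, go to p0
p0 | [a]b___   read a → write _, move →, go to p2
p2 | _[b]___   read b → write a, move →, go to p1
p1 | _a[_]__   read _ → write _, move ←, go to p2
p2 | _[a]___   read a → write b, move ←, go to p0
p0 | [_]b___   read _ → write b, move →, go to p0
p0 | b[b]___   read b → write a, move →, go to p2
p2 | ba[_]__   read _ → write b, move ←, go to p1
p1 | b[a]b__   read a → write a, move →, go to p2
p2 | ba[b]__   read b → write a, move →, go to p1
p1 | baa[_]_   read _ → write _, move ←, go to p2
p2 | ba[a]__   read a → write b, move ←, go to p0
p0 | b[a]b__   read a → write _, move →, go to p2
p2 | b_[b]__   read b → write a, move →, go to p1
p1 | b_a[_]_   read _ → write _, move ←, go to p2
p2 | b_[a]__   read a → write b, move ←, go to p0
p0 | b[_]b__   read _ → write b, move →, go to p0
p0 | bb[b]__   read b → write a, move →, go to p2
p2 | bba[_]_   read _ → write b, move ←, go to p1
p1 | bb[a]b_   read a → write a, move →, go to p2
p2 | bba[b]_   read b → write a, move →, go to p1
p1 | bbaa[_]   read _ → write _, move ←, go to p2
p2 | bba[a]_   read a → write b, move ←, go to p0
p0 | bb[a]b_   read a → write _, move →, go to p2
p2 | bb_[b]_
After 25 steps: state p2, head at 3, tape bb_b.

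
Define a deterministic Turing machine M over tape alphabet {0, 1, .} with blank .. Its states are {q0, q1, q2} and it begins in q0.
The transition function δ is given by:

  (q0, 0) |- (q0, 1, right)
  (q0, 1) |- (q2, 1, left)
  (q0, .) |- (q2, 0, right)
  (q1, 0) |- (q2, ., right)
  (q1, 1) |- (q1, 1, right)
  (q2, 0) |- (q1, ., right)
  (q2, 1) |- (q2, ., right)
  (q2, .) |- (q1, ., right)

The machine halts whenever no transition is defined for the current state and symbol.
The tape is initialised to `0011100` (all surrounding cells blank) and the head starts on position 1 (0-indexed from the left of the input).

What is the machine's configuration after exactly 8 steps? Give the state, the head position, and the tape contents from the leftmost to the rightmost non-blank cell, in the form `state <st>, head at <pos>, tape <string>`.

q0 | 0[0]11100.   read 0 → write 1, move right, go to q0
q0 | 01[1]1100.   read 1 → write 1, move left, go to q2
q2 | 0[1]11100.   read 1 → write ., move right, go to q2
q2 | 0.[1]1100.   read 1 → write ., move right, go to q2
q2 | 0..[1]100.   read 1 → write ., move right, go to q2
q2 | 0...[1]00.   read 1 → write ., move right, go to q2
q2 | 0....[0]0.   read 0 → write ., move right, go to q1
q1 | 0.....[0].   read 0 → write ., move right, go to q2
q2 | 0......[.]
After 8 steps: state q2, head at 7, tape 0.

state q2, head at 7, tape 0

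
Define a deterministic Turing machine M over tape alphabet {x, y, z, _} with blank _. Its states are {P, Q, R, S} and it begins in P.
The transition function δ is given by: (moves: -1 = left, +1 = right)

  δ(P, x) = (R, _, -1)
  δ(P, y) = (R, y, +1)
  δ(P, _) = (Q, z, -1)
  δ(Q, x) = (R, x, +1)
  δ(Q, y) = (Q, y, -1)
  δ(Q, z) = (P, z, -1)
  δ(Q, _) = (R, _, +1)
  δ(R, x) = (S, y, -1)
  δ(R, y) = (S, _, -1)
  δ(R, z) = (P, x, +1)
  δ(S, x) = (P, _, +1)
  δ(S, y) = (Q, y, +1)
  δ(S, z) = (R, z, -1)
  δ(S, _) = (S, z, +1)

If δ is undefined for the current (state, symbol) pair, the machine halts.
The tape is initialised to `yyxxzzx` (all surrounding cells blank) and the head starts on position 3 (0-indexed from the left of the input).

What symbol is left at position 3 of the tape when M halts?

state=P head=3 tape=_yyx[x]zzx   (P,x)→(R,_,-1)
state=R head=2 tape=_yy[x]_zzx   (R,x)→(S,y,-1)
state=S head=1 tape=_y[y]y_zzx   (S,y)→(Q,y,+1)
state=Q head=2 tape=_yy[y]_zzx   (Q,y)→(Q,y,-1)
state=Q head=1 tape=_y[y]y_zzx   (Q,y)→(Q,y,-1)
state=Q head=0 tape=_[y]yy_zzx   (Q,y)→(Q,y,-1)
state=Q head=-1 tape=[_]yyy_zzx   (Q,_)→(R,_,+1)
state=R head=0 tape=_[y]yy_zzx   (R,y)→(S,_,-1)
state=S head=-1 tape=[_]_yy_zzx   (S,_)→(S,z,+1)
state=S head=0 tape=z[_]yy_zzx   (S,_)→(S,z,+1)
state=S head=1 tape=zz[y]y_zzx   (S,y)→(Q,y,+1)
state=Q head=2 tape=zzy[y]_zzx   (Q,y)→(Q,y,-1)
state=Q head=1 tape=zz[y]y_zzx   (Q,y)→(Q,y,-1)
state=Q head=0 tape=z[z]yy_zzx   (Q,z)→(P,z,-1)
state=P head=-1 tape=[z]zyy_zzx
Cell 3 holds _ when M halts.

_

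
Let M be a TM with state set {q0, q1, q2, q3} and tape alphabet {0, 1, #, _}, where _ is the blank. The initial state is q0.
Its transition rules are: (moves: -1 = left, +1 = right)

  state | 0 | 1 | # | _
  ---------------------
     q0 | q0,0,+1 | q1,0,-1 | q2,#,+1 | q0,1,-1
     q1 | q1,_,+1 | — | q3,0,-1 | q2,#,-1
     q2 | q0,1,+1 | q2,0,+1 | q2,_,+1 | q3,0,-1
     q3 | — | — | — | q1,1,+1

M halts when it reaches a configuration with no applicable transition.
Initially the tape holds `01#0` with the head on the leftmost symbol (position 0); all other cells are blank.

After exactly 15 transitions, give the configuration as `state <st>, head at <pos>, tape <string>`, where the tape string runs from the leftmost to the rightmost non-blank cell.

q0 | [0]1#0__   read 0 → write 0, move +1, go to q0
q0 | 0[1]#0__   read 1 → write 0, move -1, go to q1
q1 | [0]0#0__   read 0 → write _, move +1, go to q1
q1 | _[0]#0__   read 0 → write _, move +1, go to q1
q1 | __[#]0__   read # → write 0, move -1, go to q3
q3 | _[_]00__   read _ → write 1, move +1, go to q1
q1 | _1[0]0__   read 0 → write _, move +1, go to q1
q1 | _1_[0]__   read 0 → write _, move +1, go to q1
q1 | _1__[_]_   read _ → write #, move -1, go to q2
q2 | _1_[_]#_   read _ → write 0, move -1, go to q3
q3 | _1[_]0#_   read _ → write 1, move +1, go to q1
q1 | _11[0]#_   read 0 → write _, move +1, go to q1
q1 | _11_[#]_   read # → write 0, move -1, go to q3
q3 | _11[_]0_   read _ → write 1, move +1, go to q1
q1 | _111[0]_   read 0 → write _, move +1, go to q1
q1 | _111_[_]
After 15 steps: state q1, head at 5, tape 111.

state q1, head at 5, tape 111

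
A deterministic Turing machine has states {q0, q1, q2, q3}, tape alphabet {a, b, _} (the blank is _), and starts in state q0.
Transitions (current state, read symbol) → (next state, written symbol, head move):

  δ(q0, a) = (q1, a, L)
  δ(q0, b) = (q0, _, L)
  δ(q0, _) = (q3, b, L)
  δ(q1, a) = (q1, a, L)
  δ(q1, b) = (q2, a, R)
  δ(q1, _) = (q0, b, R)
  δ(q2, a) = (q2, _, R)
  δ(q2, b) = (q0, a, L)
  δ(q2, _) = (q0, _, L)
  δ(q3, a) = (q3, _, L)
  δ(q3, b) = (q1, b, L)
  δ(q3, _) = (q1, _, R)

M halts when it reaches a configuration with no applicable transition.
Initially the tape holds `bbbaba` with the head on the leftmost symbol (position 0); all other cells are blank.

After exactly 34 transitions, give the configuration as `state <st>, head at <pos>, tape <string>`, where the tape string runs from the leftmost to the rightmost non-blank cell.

state q3, head at -6, tape b_____bbaba

state=q0 head=0 tape=______[b]bbaba   (q0,b)→(q0,_,L)
state=q0 head=-1 tape=_____[_]_bbaba   (q0,_)→(q3,b,L)
state=q3 head=-2 tape=____[_]b_bbaba   (q3,_)→(q1,_,R)
state=q1 head=-1 tape=_____[b]_bbaba   (q1,b)→(q2,a,R)
state=q2 head=0 tape=_____a[_]bbaba   (q2,_)→(q0,_,L)
state=q0 head=-1 tape=_____[a]_bbaba   (q0,a)→(q1,a,L)
state=q1 head=-2 tape=____[_]a_bbaba   (q1,_)→(q0,b,R)
state=q0 head=-1 tape=____b[a]_bbaba   (q0,a)→(q1,a,L)
state=q1 head=-2 tape=____[b]a_bbaba   (q1,b)→(q2,a,R)
state=q2 head=-1 tape=____a[a]_bbaba   (q2,a)→(q2,_,R)
state=q2 head=0 tape=____a_[_]bbaba   (q2,_)→(q0,_,L)
state=q0 head=-1 tape=____a[_]_bbaba   (q0,_)→(q3,b,L)
state=q3 head=-2 tape=____[a]b_bbaba   (q3,a)→(q3,_,L)
state=q3 head=-3 tape=___[_]_b_bbaba   (q3,_)→(q1,_,R)
state=q1 head=-2 tape=____[_]b_bbaba   (q1,_)→(q0,b,R)
state=q0 head=-1 tape=____b[b]_bbaba   (q0,b)→(q0,_,L)
state=q0 head=-2 tape=____[b]__bbaba   (q0,b)→(q0,_,L)
state=q0 head=-3 tape=___[_]___bbaba   (q0,_)→(q3,b,L)
state=q3 head=-4 tape=__[_]b___bbaba   (q3,_)→(q1,_,R)
state=q1 head=-3 tape=___[b]___bbaba   (q1,b)→(q2,a,R)
state=q2 head=-2 tape=___a[_]__bbaba   (q2,_)→(q0,_,L)
state=q0 head=-3 tape=___[a]___bbaba   (q0,a)→(q1,a,L)
state=q1 head=-4 tape=__[_]a___bbaba   (q1,_)→(q0,b,R)
state=q0 head=-3 tape=__b[a]___bbaba   (q0,a)→(q1,a,L)
state=q1 head=-4 tape=__[b]a___bbaba   (q1,b)→(q2,a,R)
state=q2 head=-3 tape=__a[a]___bbaba   (q2,a)→(q2,_,R)
state=q2 head=-2 tape=__a_[_]__bbaba   (q2,_)→(q0,_,L)
state=q0 head=-3 tape=__a[_]___bbaba   (q0,_)→(q3,b,L)
state=q3 head=-4 tape=__[a]b___bbaba   (q3,a)→(q3,_,L)
state=q3 head=-5 tape=_[_]_b___bbaba   (q3,_)→(q1,_,R)
state=q1 head=-4 tape=__[_]b___bbaba   (q1,_)→(q0,b,R)
state=q0 head=-3 tape=__b[b]___bbaba   (q0,b)→(q0,_,L)
state=q0 head=-4 tape=__[b]____bbaba   (q0,b)→(q0,_,L)
state=q0 head=-5 tape=_[_]_____bbaba   (q0,_)→(q3,b,L)
state=q3 head=-6 tape=[_]b_____bbaba
After 34 steps: state q3, head at -6, tape b_____bbaba.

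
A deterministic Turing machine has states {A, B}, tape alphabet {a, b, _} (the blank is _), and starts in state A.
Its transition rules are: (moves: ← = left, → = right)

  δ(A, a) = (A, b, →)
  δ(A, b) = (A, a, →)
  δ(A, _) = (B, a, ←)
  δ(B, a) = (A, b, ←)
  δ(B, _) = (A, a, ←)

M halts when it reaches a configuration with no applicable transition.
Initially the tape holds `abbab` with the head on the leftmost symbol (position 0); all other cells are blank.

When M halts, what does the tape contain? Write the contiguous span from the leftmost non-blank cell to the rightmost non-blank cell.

baaaaba

A | [a]bbab__   read a → write b, move →, go to A
A | b[b]bab__   read b → write a, move →, go to A
A | ba[b]ab__   read b → write a, move →, go to A
A | baa[a]b__   read a → write b, move →, go to A
A | baab[b]__   read b → write a, move →, go to A
A | baaba[_]_   read _ → write a, move ←, go to B
B | baab[a]a_   read a → write b, move ←, go to A
A | baa[b]ba_   read b → write a, move →, go to A
A | baaa[b]a_   read b → write a, move →, go to A
A | baaaa[a]_   read a → write b, move →, go to A
A | baaaab[_]   read _ → write a, move ←, go to B
B | baaaa[b]a
The non-blank tape span at halt is baaaaba.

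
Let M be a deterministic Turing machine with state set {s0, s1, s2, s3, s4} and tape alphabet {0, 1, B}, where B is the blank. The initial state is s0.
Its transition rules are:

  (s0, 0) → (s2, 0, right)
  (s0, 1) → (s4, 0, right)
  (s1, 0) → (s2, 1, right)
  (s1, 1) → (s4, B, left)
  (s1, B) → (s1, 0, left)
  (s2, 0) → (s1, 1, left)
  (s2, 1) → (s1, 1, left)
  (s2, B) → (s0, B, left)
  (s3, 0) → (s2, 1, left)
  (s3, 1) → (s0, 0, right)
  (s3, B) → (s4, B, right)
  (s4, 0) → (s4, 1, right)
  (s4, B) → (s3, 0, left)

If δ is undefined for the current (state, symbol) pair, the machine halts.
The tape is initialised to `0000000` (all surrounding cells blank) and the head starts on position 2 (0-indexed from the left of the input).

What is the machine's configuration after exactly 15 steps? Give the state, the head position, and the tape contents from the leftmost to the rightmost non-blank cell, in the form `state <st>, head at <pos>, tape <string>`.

state s3, head at 1, tape 0101000

state=s0 head=2 tape=00[0]0000   (s0,0)→(s2,0,right)
state=s2 head=3 tape=000[0]000   (s2,0)→(s1,1,left)
state=s1 head=2 tape=00[0]1000   (s1,0)→(s2,1,right)
state=s2 head=3 tape=001[1]000   (s2,1)→(s1,1,left)
state=s1 head=2 tape=00[1]1000   (s1,1)→(s4,B,left)
state=s4 head=1 tape=0[0]B1000   (s4,0)→(s4,1,right)
state=s4 head=2 tape=01[B]1000   (s4,B)→(s3,0,left)
state=s3 head=1 tape=0[1]01000   (s3,1)→(s0,0,right)
state=s0 head=2 tape=00[0]1000   (s0,0)→(s2,0,right)
state=s2 head=3 tape=000[1]000   (s2,1)→(s1,1,left)
state=s1 head=2 tape=00[0]1000   (s1,0)→(s2,1,right)
state=s2 head=3 tape=001[1]000   (s2,1)→(s1,1,left)
state=s1 head=2 tape=00[1]1000   (s1,1)→(s4,B,left)
state=s4 head=1 tape=0[0]B1000   (s4,0)→(s4,1,right)
state=s4 head=2 tape=01[B]1000   (s4,B)→(s3,0,left)
state=s3 head=1 tape=0[1]01000
After 15 steps: state s3, head at 1, tape 0101000.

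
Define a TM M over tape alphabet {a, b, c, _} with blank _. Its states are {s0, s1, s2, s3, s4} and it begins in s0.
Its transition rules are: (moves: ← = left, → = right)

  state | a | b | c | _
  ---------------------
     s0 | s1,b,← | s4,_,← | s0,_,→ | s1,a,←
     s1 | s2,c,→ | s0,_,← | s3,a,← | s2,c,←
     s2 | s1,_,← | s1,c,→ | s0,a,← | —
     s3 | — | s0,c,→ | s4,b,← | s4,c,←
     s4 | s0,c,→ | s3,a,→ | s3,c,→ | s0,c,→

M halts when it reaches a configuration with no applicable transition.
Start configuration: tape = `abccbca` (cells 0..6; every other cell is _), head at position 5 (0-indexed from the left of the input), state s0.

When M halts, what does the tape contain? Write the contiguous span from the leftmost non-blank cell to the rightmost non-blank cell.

state=s0 head=5 tape=abccb[c]a   (s0,c)→(s0,_,→)
state=s0 head=6 tape=abccb_[a]   (s0,a)→(s1,b,←)
state=s1 head=5 tape=abccb[_]b   (s1,_)→(s2,c,←)
state=s2 head=4 tape=abcc[b]cb   (s2,b)→(s1,c,→)
state=s1 head=5 tape=abccc[c]b   (s1,c)→(s3,a,←)
state=s3 head=4 tape=abcc[c]ab   (s3,c)→(s4,b,←)
state=s4 head=3 tape=abc[c]bab   (s4,c)→(s3,c,→)
state=s3 head=4 tape=abcc[b]ab   (s3,b)→(s0,c,→)
state=s0 head=5 tape=abccc[a]b   (s0,a)→(s1,b,←)
state=s1 head=4 tape=abcc[c]bb   (s1,c)→(s3,a,←)
state=s3 head=3 tape=abc[c]abb   (s3,c)→(s4,b,←)
state=s4 head=2 tape=ab[c]babb   (s4,c)→(s3,c,→)
state=s3 head=3 tape=abc[b]abb   (s3,b)→(s0,c,→)
state=s0 head=4 tape=abcc[a]bb   (s0,a)→(s1,b,←)
state=s1 head=3 tape=abc[c]bbb   (s1,c)→(s3,a,←)
state=s3 head=2 tape=ab[c]abbb   (s3,c)→(s4,b,←)
state=s4 head=1 tape=a[b]babbb   (s4,b)→(s3,a,→)
state=s3 head=2 tape=aa[b]abbb   (s3,b)→(s0,c,→)
state=s0 head=3 tape=aac[a]bbb   (s0,a)→(s1,b,←)
state=s1 head=2 tape=aa[c]bbbb   (s1,c)→(s3,a,←)
state=s3 head=1 tape=a[a]abbbb
The non-blank tape span at halt is aaabbbb.

aaabbbb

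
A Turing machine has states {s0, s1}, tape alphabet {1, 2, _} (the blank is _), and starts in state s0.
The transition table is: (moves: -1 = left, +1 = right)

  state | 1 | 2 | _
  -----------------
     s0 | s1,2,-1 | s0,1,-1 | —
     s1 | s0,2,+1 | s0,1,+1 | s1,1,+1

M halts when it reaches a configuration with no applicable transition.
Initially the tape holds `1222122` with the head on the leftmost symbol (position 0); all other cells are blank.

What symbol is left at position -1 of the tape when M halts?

1

state=s0 head=0 tape=__[1]222122   (s0,1)→(s1,2,-1)
state=s1 head=-1 tape=_[_]2222122   (s1,_)→(s1,1,+1)
state=s1 head=0 tape=_1[2]222122   (s1,2)→(s0,1,+1)
state=s0 head=1 tape=_11[2]22122   (s0,2)→(s0,1,-1)
state=s0 head=0 tape=_1[1]122122   (s0,1)→(s1,2,-1)
state=s1 head=-1 tape=_[1]2122122   (s1,1)→(s0,2,+1)
state=s0 head=0 tape=_2[2]122122   (s0,2)→(s0,1,-1)
state=s0 head=-1 tape=_[2]1122122   (s0,2)→(s0,1,-1)
state=s0 head=-2 tape=[_]11122122
Cell -1 holds 1 when M halts.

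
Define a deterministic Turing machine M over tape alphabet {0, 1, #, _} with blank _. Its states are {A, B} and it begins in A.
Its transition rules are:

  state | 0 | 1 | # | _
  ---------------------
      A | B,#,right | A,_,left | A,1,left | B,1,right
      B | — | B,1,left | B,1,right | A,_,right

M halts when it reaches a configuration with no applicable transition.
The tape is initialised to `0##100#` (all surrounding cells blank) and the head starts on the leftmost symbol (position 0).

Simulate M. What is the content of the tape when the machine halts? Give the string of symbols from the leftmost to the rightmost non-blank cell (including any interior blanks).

state=A head=0 tape=_[0]##100#   (A,0)→(B,#,right)
state=B head=1 tape=_#[#]#100#   (B,#)→(B,1,right)
state=B head=2 tape=_#1[#]100#   (B,#)→(B,1,right)
state=B head=3 tape=_#11[1]00#   (B,1)→(B,1,left)
state=B head=2 tape=_#1[1]100#   (B,1)→(B,1,left)
state=B head=1 tape=_#[1]1100#   (B,1)→(B,1,left)
state=B head=0 tape=_[#]11100#   (B,#)→(B,1,right)
state=B head=1 tape=_1[1]1100#   (B,1)→(B,1,left)
state=B head=0 tape=_[1]11100#   (B,1)→(B,1,left)
state=B head=-1 tape=[_]111100#   (B,_)→(A,_,right)
state=A head=0 tape=_[1]11100#   (A,1)→(A,_,left)
state=A head=-1 tape=[_]_11100#   (A,_)→(B,1,right)
state=B head=0 tape=1[_]11100#   (B,_)→(A,_,right)
state=A head=1 tape=1_[1]1100#   (A,1)→(A,_,left)
state=A head=0 tape=1[_]_1100#   (A,_)→(B,1,right)
state=B head=1 tape=11[_]1100#   (B,_)→(A,_,right)
state=A head=2 tape=11_[1]100#   (A,1)→(A,_,left)
state=A head=1 tape=11[_]_100#   (A,_)→(B,1,right)
state=B head=2 tape=111[_]100#   (B,_)→(A,_,right)
state=A head=3 tape=111_[1]00#   (A,1)→(A,_,left)
state=A head=2 tape=111[_]_00#   (A,_)→(B,1,right)
state=B head=3 tape=1111[_]00#   (B,_)→(A,_,right)
state=A head=4 tape=1111_[0]0#   (A,0)→(B,#,right)
state=B head=5 tape=1111_#[0]#
The non-blank tape span at halt is 1111_#0#.

1111_#0#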